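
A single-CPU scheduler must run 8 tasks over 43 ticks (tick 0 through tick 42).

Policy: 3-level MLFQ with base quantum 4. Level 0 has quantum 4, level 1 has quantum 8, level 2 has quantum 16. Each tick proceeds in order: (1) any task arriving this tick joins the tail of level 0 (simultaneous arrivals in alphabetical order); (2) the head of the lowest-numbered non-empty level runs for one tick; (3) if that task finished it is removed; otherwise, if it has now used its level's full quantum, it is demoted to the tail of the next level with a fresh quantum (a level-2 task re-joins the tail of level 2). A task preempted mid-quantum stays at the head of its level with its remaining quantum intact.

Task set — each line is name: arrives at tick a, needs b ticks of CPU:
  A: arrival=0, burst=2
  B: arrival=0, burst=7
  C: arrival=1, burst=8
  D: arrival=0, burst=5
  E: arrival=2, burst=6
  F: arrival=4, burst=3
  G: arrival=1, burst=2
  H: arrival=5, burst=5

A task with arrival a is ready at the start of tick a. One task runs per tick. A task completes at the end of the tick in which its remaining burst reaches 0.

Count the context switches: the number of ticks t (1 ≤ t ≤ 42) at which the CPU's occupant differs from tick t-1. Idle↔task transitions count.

t=0: L0/L1/L2 = ABD/-/- → run A
t=1: L0/L1/L2 = ABDCG/-/- → run A
t=2: L0/L1/L2 = BDCGE/-/- → run B
t=3: L0/L1/L2 = BDCGE/-/- → run B
t=4: L0/L1/L2 = BDCGEF/-/- → run B
t=5: L0/L1/L2 = BDCGEFH/-/- → run B
t=6: L0/L1/L2 = DCGEFH/B/- → run D
t=7: L0/L1/L2 = DCGEFH/B/- → run D
t=8: L0/L1/L2 = DCGEFH/B/- → run D
t=9: L0/L1/L2 = DCGEFH/B/- → run D
t=10: L0/L1/L2 = CGEFH/BD/- → run C
t=11: L0/L1/L2 = CGEFH/BD/- → run C
t=12: L0/L1/L2 = CGEFH/BD/- → run C
t=13: L0/L1/L2 = CGEFH/BD/- → run C
t=14: L0/L1/L2 = GEFH/BDC/- → run G
t=15: L0/L1/L2 = GEFH/BDC/- → run G
t=16: L0/L1/L2 = EFH/BDC/- → run E
t=17: L0/L1/L2 = EFH/BDC/- → run E
t=18: L0/L1/L2 = EFH/BDC/- → run E
t=19: L0/L1/L2 = EFH/BDC/- → run E
t=20: L0/L1/L2 = FH/BDCE/- → run F
t=21: L0/L1/L2 = FH/BDCE/- → run F
t=22: L0/L1/L2 = FH/BDCE/- → run F
t=23: L0/L1/L2 = H/BDCE/- → run H
t=24: L0/L1/L2 = H/BDCE/- → run H
t=25: L0/L1/L2 = H/BDCE/- → run H
t=26: L0/L1/L2 = H/BDCE/- → run H
t=27: L0/L1/L2 = -/BDCEH/- → run B
t=28: L0/L1/L2 = -/BDCEH/- → run B
t=29: L0/L1/L2 = -/BDCEH/- → run B
t=30: L0/L1/L2 = -/DCEH/- → run D
t=31: L0/L1/L2 = -/CEH/- → run C
t=32: L0/L1/L2 = -/CEH/- → run C
t=33: L0/L1/L2 = -/CEH/- → run C
t=34: L0/L1/L2 = -/CEH/- → run C
t=35: L0/L1/L2 = -/EH/- → run E
t=36: L0/L1/L2 = -/EH/- → run E
t=37: L0/L1/L2 = -/H/- → run H
t=38: (idle)
t=39: (idle)
t=40: (idle)
t=41: (idle)
t=42: (idle)

context switches = 13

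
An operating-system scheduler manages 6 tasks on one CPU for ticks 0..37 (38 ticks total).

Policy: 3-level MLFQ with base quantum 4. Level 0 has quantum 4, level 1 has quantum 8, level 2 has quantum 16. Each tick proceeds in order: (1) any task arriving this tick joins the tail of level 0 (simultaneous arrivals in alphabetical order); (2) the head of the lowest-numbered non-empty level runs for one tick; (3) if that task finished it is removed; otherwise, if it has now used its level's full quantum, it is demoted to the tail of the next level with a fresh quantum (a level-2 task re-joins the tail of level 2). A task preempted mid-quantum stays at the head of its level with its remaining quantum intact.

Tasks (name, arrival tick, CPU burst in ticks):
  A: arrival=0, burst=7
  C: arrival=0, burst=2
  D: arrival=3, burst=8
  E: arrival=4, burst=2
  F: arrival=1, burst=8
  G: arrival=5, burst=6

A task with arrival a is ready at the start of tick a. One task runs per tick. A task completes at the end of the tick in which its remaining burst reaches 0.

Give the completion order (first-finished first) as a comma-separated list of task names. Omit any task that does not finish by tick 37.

t=0: L0/L1/L2 = AC/-/- → run A
t=1: L0/L1/L2 = ACF/-/- → run A
t=2: L0/L1/L2 = ACF/-/- → run A
t=3: L0/L1/L2 = ACFD/-/- → run A
t=4: L0/L1/L2 = CFDE/A/- → run C
t=5: L0/L1/L2 = CFDEG/A/- → run C
t=6: L0/L1/L2 = FDEG/A/- → run F
t=7: L0/L1/L2 = FDEG/A/- → run F
t=8: L0/L1/L2 = FDEG/A/- → run F
t=9: L0/L1/L2 = FDEG/A/- → run F
t=10: L0/L1/L2 = DEG/AF/- → run D
t=11: L0/L1/L2 = DEG/AF/- → run D
t=12: L0/L1/L2 = DEG/AF/- → run D
t=13: L0/L1/L2 = DEG/AF/- → run D
t=14: L0/L1/L2 = EG/AFD/- → run E
t=15: L0/L1/L2 = EG/AFD/- → run E
t=16: L0/L1/L2 = G/AFD/- → run G
t=17: L0/L1/L2 = G/AFD/- → run G
t=18: L0/L1/L2 = G/AFD/- → run G
t=19: L0/L1/L2 = G/AFD/- → run G
t=20: L0/L1/L2 = -/AFDG/- → run A
t=21: L0/L1/L2 = -/AFDG/- → run A
t=22: L0/L1/L2 = -/AFDG/- → run A
t=23: L0/L1/L2 = -/FDG/- → run F
t=24: L0/L1/L2 = -/FDG/- → run F
t=25: L0/L1/L2 = -/FDG/- → run F
t=26: L0/L1/L2 = -/FDG/- → run F
t=27: L0/L1/L2 = -/DG/- → run D
t=28: L0/L1/L2 = -/DG/- → run D
t=29: L0/L1/L2 = -/DG/- → run D
t=30: L0/L1/L2 = -/DG/- → run D
t=31: L0/L1/L2 = -/G/- → run G
t=32: L0/L1/L2 = -/G/- → run G
t=33: (idle)
t=34: (idle)
t=35: (idle)
t=36: (idle)
t=37: (idle)

completion order = C, E, A, F, D, G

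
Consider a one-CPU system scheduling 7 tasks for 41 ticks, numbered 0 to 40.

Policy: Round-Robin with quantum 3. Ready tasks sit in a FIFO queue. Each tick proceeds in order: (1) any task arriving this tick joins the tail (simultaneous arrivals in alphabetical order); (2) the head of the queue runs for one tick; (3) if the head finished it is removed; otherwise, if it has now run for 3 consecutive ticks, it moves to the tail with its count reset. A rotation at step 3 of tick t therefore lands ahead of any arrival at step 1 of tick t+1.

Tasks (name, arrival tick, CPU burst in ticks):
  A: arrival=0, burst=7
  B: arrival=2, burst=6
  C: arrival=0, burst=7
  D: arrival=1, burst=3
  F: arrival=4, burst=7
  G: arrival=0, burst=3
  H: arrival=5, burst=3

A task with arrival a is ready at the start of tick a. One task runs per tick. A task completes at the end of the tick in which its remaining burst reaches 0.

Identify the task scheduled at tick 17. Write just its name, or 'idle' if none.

t=0: queue=[A,C,G] q_used=0 → run A
t=1: queue=[A,C,G,D] q_used=1 → run A
t=2: queue=[A,C,G,D,B] q_used=2 → run A
t=3: queue=[C,G,D,B,A] q_used=0 → run C
t=4: queue=[C,G,D,B,A,F] q_used=1 → run C
t=5: queue=[C,G,D,B,A,F,H] q_used=2 → run C
t=6: queue=[G,D,B,A,F,H,C] q_used=0 → run G
t=7: queue=[G,D,B,A,F,H,C] q_used=1 → run G
t=8: queue=[G,D,B,A,F,H,C] q_used=2 → run G
t=9: queue=[D,B,A,F,H,C] q_used=0 → run D
t=10: queue=[D,B,A,F,H,C] q_used=1 → run D
t=11: queue=[D,B,A,F,H,C] q_used=2 → run D
t=12: queue=[B,A,F,H,C] q_used=0 → run B
t=13: queue=[B,A,F,H,C] q_used=1 → run B
t=14: queue=[B,A,F,H,C] q_used=2 → run B
t=15: queue=[A,F,H,C,B] q_used=0 → run A
t=16: queue=[A,F,H,C,B] q_used=1 → run A
t=17: queue=[A,F,H,C,B] q_used=2 → run A
t=18: queue=[F,H,C,B,A] q_used=0 → run F
t=19: queue=[F,H,C,B,A] q_used=1 → run F
t=20: queue=[F,H,C,B,A] q_used=2 → run F
t=21: queue=[H,C,B,A,F] q_used=0 → run H
t=22: queue=[H,C,B,A,F] q_used=1 → run H
t=23: queue=[H,C,B,A,F] q_used=2 → run H
t=24: queue=[C,B,A,F] q_used=0 → run C
t=25: queue=[C,B,A,F] q_used=1 → run C
t=26: queue=[C,B,A,F] q_used=2 → run C
t=27: queue=[B,A,F,C] q_used=0 → run B
t=28: queue=[B,A,F,C] q_used=1 → run B
t=29: queue=[B,A,F,C] q_used=2 → run B
t=30: queue=[A,F,C] q_used=0 → run A
t=31: queue=[F,C] q_used=0 → run F
t=32: queue=[F,C] q_used=1 → run F
t=33: queue=[F,C] q_used=2 → run F
t=34: queue=[C,F] q_used=0 → run C
t=35: queue=[F] q_used=0 → run F
t=36: (idle)
t=37: (idle)
t=38: (idle)
t=39: (idle)
t=40: (idle)

running at tick 17 = A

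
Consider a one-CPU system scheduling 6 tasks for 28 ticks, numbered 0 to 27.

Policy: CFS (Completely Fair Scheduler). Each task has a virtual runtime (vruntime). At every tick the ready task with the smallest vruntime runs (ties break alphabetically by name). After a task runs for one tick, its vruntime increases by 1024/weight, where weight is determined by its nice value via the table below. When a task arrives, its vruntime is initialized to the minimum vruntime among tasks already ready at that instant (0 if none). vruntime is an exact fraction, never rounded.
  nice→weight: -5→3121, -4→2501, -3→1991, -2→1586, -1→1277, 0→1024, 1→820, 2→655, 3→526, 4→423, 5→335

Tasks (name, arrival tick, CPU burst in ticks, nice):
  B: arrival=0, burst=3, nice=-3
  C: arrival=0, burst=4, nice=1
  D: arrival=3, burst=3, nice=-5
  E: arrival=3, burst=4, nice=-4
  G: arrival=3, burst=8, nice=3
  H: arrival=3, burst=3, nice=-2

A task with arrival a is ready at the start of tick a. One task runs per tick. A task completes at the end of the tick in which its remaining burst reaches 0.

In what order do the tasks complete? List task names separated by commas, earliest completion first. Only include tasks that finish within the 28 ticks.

t=0: vr[B=0 C=0] → run B
t=1: vr[B=1024/1991 C=0] → run C
t=2: vr[B=1024/1991 C=256/205] → run B
t=3: vr[B=2048/1991 C=256/205 D=2048/1991 E=2048/1991 G=2048/1991 H=2048/1991] → run B
t=4: vr[C=256/205 D=2048/1991 E=2048/1991 G=2048/1991 H=2048/1991] → run D
t=5: vr[C=256/205 D=8430592/6213911 E=2048/1991 G=2048/1991 H=2048/1991] → run E
t=6: vr[C=256/205 D=8430592/6213911 E=7160832/4979491 G=2048/1991 H=2048/1991] → run G
t=7: vr[C=256/205 D=8430592/6213911 E=7160832/4979491 G=1558016/523633 H=2048/1991] → run H
t=8: vr[C=256/205 D=8430592/6213911 E=7160832/4979491 G=1558016/523633 H=2643456/1578863] → run C
t=9: vr[C=512/205 D=8430592/6213911 E=7160832/4979491 G=1558016/523633 H=2643456/1578863] → run D
t=10: vr[C=512/205 D=10469376/6213911 E=7160832/4979491 G=1558016/523633 H=2643456/1578863] → run E
t=11: vr[C=512/205 D=10469376/6213911 E=9199616/4979491 G=1558016/523633 H=2643456/1578863] → run H
t=12: vr[C=512/205 D=10469376/6213911 E=9199616/4979491 G=1558016/523633 H=3662848/1578863] → run D
t=13: vr[C=512/205 E=9199616/4979491 G=1558016/523633 H=3662848/1578863] → run E
t=14: vr[C=512/205 E=11238400/4979491 G=1558016/523633 H=3662848/1578863] → run E
t=15: vr[C=512/205 G=1558016/523633 H=3662848/1578863] → run H
t=16: vr[C=512/205 G=1558016/523633] → run C
t=17: vr[C=768/205 G=1558016/523633] → run G
t=18: vr[C=768/205 G=2577408/523633] → run C
t=19: vr[G=2577408/523633] → run G
t=20: vr[G=3596800/523633] → run G
t=21: vr[G=4616192/523633] → run G
t=22: vr[G=5635584/523633] → run G
t=23: vr[G=6654976/523633] → run G
t=24: vr[G=7674368/523633] → run G
t=25: (idle)
t=26: (idle)
t=27: (idle)

completion order = B, D, E, H, C, G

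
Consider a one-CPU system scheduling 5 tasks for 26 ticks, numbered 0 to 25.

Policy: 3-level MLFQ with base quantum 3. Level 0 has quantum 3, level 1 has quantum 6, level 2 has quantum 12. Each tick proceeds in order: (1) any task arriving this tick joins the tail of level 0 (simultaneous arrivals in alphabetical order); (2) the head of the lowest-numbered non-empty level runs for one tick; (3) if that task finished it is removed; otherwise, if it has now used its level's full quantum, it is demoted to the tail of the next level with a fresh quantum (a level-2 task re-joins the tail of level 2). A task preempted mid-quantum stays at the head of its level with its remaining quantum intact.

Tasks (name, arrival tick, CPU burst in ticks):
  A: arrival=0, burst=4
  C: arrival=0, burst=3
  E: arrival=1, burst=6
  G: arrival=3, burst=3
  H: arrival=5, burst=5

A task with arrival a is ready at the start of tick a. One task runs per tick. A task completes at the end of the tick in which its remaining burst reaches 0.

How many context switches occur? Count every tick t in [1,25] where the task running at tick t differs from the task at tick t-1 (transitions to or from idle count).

t=0: L0/L1/L2 = AC/-/- → run A
t=1: L0/L1/L2 = ACE/-/- → run A
t=2: L0/L1/L2 = ACE/-/- → run A
t=3: L0/L1/L2 = CEG/A/- → run C
t=4: L0/L1/L2 = CEG/A/- → run C
t=5: L0/L1/L2 = CEGH/A/- → run C
t=6: L0/L1/L2 = EGH/A/- → run E
t=7: L0/L1/L2 = EGH/A/- → run E
t=8: L0/L1/L2 = EGH/A/- → run E
t=9: L0/L1/L2 = GH/AE/- → run G
t=10: L0/L1/L2 = GH/AE/- → run G
t=11: L0/L1/L2 = GH/AE/- → run G
t=12: L0/L1/L2 = H/AE/- → run H
t=13: L0/L1/L2 = H/AE/- → run H
t=14: L0/L1/L2 = H/AE/- → run H
t=15: L0/L1/L2 = -/AEH/- → run A
t=16: L0/L1/L2 = -/EH/- → run E
t=17: L0/L1/L2 = -/EH/- → run E
t=18: L0/L1/L2 = -/EH/- → run E
t=19: L0/L1/L2 = -/H/- → run H
t=20: L0/L1/L2 = -/H/- → run H
t=21: (idle)
t=22: (idle)
t=23: (idle)
t=24: (idle)
t=25: (idle)

context switches = 8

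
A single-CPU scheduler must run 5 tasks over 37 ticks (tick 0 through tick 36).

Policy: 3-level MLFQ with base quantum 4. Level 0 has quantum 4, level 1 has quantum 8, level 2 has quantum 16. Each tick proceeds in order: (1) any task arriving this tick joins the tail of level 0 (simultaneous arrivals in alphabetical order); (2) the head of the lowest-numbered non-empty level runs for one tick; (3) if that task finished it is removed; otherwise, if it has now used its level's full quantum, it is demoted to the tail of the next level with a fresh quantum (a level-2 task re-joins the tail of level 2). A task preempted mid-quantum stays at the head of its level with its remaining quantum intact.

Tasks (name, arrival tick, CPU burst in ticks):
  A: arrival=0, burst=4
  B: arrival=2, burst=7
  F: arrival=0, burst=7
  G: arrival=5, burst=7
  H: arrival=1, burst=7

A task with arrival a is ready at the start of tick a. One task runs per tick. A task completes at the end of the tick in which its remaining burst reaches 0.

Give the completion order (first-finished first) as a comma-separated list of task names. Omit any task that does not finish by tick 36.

completion order = A, F, H, B, G

t=0: L0/L1/L2 = AF/-/- → run A
t=1: L0/L1/L2 = AFH/-/- → run A
t=2: L0/L1/L2 = AFHB/-/- → run A
t=3: L0/L1/L2 = AFHB/-/- → run A
t=4: L0/L1/L2 = FHB/-/- → run F
t=5: L0/L1/L2 = FHBG/-/- → run F
t=6: L0/L1/L2 = FHBG/-/- → run F
t=7: L0/L1/L2 = FHBG/-/- → run F
t=8: L0/L1/L2 = HBG/F/- → run H
t=9: L0/L1/L2 = HBG/F/- → run H
t=10: L0/L1/L2 = HBG/F/- → run H
t=11: L0/L1/L2 = HBG/F/- → run H
t=12: L0/L1/L2 = BG/FH/- → run B
t=13: L0/L1/L2 = BG/FH/- → run B
t=14: L0/L1/L2 = BG/FH/- → run B
t=15: L0/L1/L2 = BG/FH/- → run B
t=16: L0/L1/L2 = G/FHB/- → run G
t=17: L0/L1/L2 = G/FHB/- → run G
t=18: L0/L1/L2 = G/FHB/- → run G
t=19: L0/L1/L2 = G/FHB/- → run G
t=20: L0/L1/L2 = -/FHBG/- → run F
t=21: L0/L1/L2 = -/FHBG/- → run F
t=22: L0/L1/L2 = -/FHBG/- → run F
t=23: L0/L1/L2 = -/HBG/- → run H
t=24: L0/L1/L2 = -/HBG/- → run H
t=25: L0/L1/L2 = -/HBG/- → run H
t=26: L0/L1/L2 = -/BG/- → run B
t=27: L0/L1/L2 = -/BG/- → run B
t=28: L0/L1/L2 = -/BG/- → run B
t=29: L0/L1/L2 = -/G/- → run G
t=30: L0/L1/L2 = -/G/- → run G
t=31: L0/L1/L2 = -/G/- → run G
t=32: (idle)
t=33: (idle)
t=34: (idle)
t=35: (idle)
t=36: (idle)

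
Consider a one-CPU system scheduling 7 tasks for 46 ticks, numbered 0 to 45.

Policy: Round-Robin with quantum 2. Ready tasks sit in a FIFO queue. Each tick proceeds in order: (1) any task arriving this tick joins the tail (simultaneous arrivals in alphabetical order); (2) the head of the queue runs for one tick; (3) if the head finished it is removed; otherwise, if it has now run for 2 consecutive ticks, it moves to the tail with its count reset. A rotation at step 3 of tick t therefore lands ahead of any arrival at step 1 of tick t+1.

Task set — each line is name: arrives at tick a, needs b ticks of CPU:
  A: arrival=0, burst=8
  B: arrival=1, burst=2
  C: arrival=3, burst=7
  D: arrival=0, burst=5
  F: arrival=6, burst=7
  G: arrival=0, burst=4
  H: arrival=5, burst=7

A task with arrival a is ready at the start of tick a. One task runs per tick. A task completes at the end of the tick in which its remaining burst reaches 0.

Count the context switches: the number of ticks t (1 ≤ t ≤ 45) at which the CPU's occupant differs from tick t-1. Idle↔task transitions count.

t=0: queue=[A,D,G] q_used=0 → run A
t=1: queue=[A,D,G,B] q_used=1 → run A
t=2: queue=[D,G,B,A] q_used=0 → run D
t=3: queue=[D,G,B,A,C] q_used=1 → run D
t=4: queue=[G,B,A,C,D] q_used=0 → run G
t=5: queue=[G,B,A,C,D,H] q_used=1 → run G
t=6: queue=[B,A,C,D,H,G,F] q_used=0 → run B
t=7: queue=[B,A,C,D,H,G,F] q_used=1 → run B
t=8: queue=[A,C,D,H,G,F] q_used=0 → run A
t=9: queue=[A,C,D,H,G,F] q_used=1 → run A
t=10: queue=[C,D,H,G,F,A] q_used=0 → run C
t=11: queue=[C,D,H,G,F,A] q_used=1 → run C
t=12: queue=[D,H,G,F,A,C] q_used=0 → run D
t=13: queue=[D,H,G,F,A,C] q_used=1 → run D
t=14: queue=[H,G,F,A,C,D] q_used=0 → run H
t=15: queue=[H,G,F,A,C,D] q_used=1 → run H
t=16: queue=[G,F,A,C,D,H] q_used=0 → run G
t=17: queue=[G,F,A,C,D,H] q_used=1 → run G
t=18: queue=[F,A,C,D,H] q_used=0 → run F
t=19: queue=[F,A,C,D,H] q_used=1 → run F
t=20: queue=[A,C,D,H,F] q_used=0 → run A
t=21: queue=[A,C,D,H,F] q_used=1 → run A
t=22: queue=[C,D,H,F,A] q_used=0 → run C
t=23: queue=[C,D,H,F,A] q_used=1 → run C
t=24: queue=[D,H,F,A,C] q_used=0 → run D
t=25: queue=[H,F,A,C] q_used=0 → run H
t=26: queue=[H,F,A,C] q_used=1 → run H
t=27: queue=[F,A,C,H] q_used=0 → run F
t=28: queue=[F,A,C,H] q_used=1 → run F
t=29: queue=[A,C,H,F] q_used=0 → run A
t=30: queue=[A,C,H,F] q_used=1 → run A
t=31: queue=[C,H,F] q_used=0 → run C
t=32: queue=[C,H,F] q_used=1 → run C
t=33: queue=[H,F,C] q_used=0 → run H
t=34: queue=[H,F,C] q_used=1 → run H
t=35: queue=[F,C,H] q_used=0 → run F
t=36: queue=[F,C,H] q_used=1 → run F
t=37: queue=[C,H,F] q_used=0 → run C
t=38: queue=[H,F] q_used=0 → run H
t=39: queue=[F] q_used=0 → run F
t=40: (idle)
t=41: (idle)
t=42: (idle)
t=43: (idle)
t=44: (idle)
t=45: (idle)

context switches = 22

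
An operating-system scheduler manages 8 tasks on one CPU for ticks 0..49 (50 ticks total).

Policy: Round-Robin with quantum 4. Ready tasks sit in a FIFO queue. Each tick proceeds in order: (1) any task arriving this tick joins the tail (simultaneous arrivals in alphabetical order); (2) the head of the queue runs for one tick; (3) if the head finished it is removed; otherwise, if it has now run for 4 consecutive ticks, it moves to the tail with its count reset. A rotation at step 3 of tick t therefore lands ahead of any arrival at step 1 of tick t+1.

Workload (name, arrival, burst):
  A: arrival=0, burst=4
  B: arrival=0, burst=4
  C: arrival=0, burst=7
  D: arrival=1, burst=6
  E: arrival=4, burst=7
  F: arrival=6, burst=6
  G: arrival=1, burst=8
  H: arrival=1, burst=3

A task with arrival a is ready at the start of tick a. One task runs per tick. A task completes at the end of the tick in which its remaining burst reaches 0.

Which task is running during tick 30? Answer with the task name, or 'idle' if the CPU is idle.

t=0: queue=[A,B,C] q_used=0 → run A
t=1: queue=[A,B,C,D,G,H] q_used=1 → run A
t=2: queue=[A,B,C,D,G,H] q_used=2 → run A
t=3: queue=[A,B,C,D,G,H] q_used=3 → run A
t=4: queue=[B,C,D,G,H,E] q_used=0 → run B
t=5: queue=[B,C,D,G,H,E] q_used=1 → run B
t=6: queue=[B,C,D,G,H,E,F] q_used=2 → run B
t=7: queue=[B,C,D,G,H,E,F] q_used=3 → run B
t=8: queue=[C,D,G,H,E,F] q_used=0 → run C
t=9: queue=[C,D,G,H,E,F] q_used=1 → run C
t=10: queue=[C,D,G,H,E,F] q_used=2 → run C
t=11: queue=[C,D,G,H,E,F] q_used=3 → run C
t=12: queue=[D,G,H,E,F,C] q_used=0 → run D
t=13: queue=[D,G,H,E,F,C] q_used=1 → run D
t=14: queue=[D,G,H,E,F,C] q_used=2 → run D
t=15: queue=[D,G,H,E,F,C] q_used=3 → run D
t=16: queue=[G,H,E,F,C,D] q_used=0 → run G
t=17: queue=[G,H,E,F,C,D] q_used=1 → run G
t=18: queue=[G,H,E,F,C,D] q_used=2 → run G
t=19: queue=[G,H,E,F,C,D] q_used=3 → run G
t=20: queue=[H,E,F,C,D,G] q_used=0 → run H
t=21: queue=[H,E,F,C,D,G] q_used=1 → run H
t=22: queue=[H,E,F,C,D,G] q_used=2 → run H
t=23: queue=[E,F,C,D,G] q_used=0 → run E
t=24: queue=[E,F,C,D,G] q_used=1 → run E
t=25: queue=[E,F,C,D,G] q_used=2 → run E
t=26: queue=[E,F,C,D,G] q_used=3 → run E
t=27: queue=[F,C,D,G,E] q_used=0 → run F
t=28: queue=[F,C,D,G,E] q_used=1 → run F
t=29: queue=[F,C,D,G,E] q_used=2 → run F
t=30: queue=[F,C,D,G,E] q_used=3 → run F
t=31: queue=[C,D,G,E,F] q_used=0 → run C
t=32: queue=[C,D,G,E,F] q_used=1 → run C
t=33: queue=[C,D,G,E,F] q_used=2 → run C
t=34: queue=[D,G,E,F] q_used=0 → run D
t=35: queue=[D,G,E,F] q_used=1 → run D
t=36: queue=[G,E,F] q_used=0 → run G
t=37: queue=[G,E,F] q_used=1 → run G
t=38: queue=[G,E,F] q_used=2 → run G
t=39: queue=[G,E,F] q_used=3 → run G
t=40: queue=[E,F] q_used=0 → run E
t=41: queue=[E,F] q_used=1 → run E
t=42: queue=[E,F] q_used=2 → run E
t=43: queue=[F] q_used=0 → run F
t=44: queue=[F] q_used=1 → run F
t=45: (idle)
t=46: (idle)
t=47: (idle)
t=48: (idle)
t=49: (idle)

running at tick 30 = F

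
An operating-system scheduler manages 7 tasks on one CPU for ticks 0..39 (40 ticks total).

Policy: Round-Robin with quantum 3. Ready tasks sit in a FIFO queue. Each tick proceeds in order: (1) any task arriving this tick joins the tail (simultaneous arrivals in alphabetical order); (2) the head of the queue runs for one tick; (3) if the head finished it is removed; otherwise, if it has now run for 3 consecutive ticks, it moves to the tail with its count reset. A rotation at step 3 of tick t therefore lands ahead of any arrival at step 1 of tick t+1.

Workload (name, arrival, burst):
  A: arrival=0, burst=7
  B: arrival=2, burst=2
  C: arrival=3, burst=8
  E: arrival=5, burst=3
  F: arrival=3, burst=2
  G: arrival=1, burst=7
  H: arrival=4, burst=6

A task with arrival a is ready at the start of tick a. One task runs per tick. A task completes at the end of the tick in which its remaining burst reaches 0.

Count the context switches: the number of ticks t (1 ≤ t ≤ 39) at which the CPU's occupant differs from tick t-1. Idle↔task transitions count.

context switches = 14

t=0: queue=[A] q_used=0 → run A
t=1: queue=[A,G] q_used=1 → run A
t=2: queue=[A,G,B] q_used=2 → run A
t=3: queue=[G,B,A,C,F] q_used=0 → run G
t=4: queue=[G,B,A,C,F,H] q_used=1 → run G
t=5: queue=[G,B,A,C,F,H,E] q_used=2 → run G
t=6: queue=[B,A,C,F,H,E,G] q_used=0 → run B
t=7: queue=[B,A,C,F,H,E,G] q_used=1 → run B
t=8: queue=[A,C,F,H,E,G] q_used=0 → run A
t=9: queue=[A,C,F,H,E,G] q_used=1 → run A
t=10: queue=[A,C,F,H,E,G] q_used=2 → run A
t=11: queue=[C,F,H,E,G,A] q_used=0 → run C
t=12: queue=[C,F,H,E,G,A] q_used=1 → run C
t=13: queue=[C,F,H,E,G,A] q_used=2 → run C
t=14: queue=[F,H,E,G,A,C] q_used=0 → run F
t=15: queue=[F,H,E,G,A,C] q_used=1 → run F
t=16: queue=[H,E,G,A,C] q_used=0 → run H
t=17: queue=[H,E,G,A,C] q_used=1 → run H
t=18: queue=[H,E,G,A,C] q_used=2 → run H
t=19: queue=[E,G,A,C,H] q_used=0 → run E
t=20: queue=[E,G,A,C,H] q_used=1 → run E
t=21: queue=[E,G,A,C,H] q_used=2 → run E
t=22: queue=[G,A,C,H] q_used=0 → run G
t=23: queue=[G,A,C,H] q_used=1 → run G
t=24: queue=[G,A,C,H] q_used=2 → run G
t=25: queue=[A,C,H,G] q_used=0 → run A
t=26: queue=[C,H,G] q_used=0 → run C
t=27: queue=[C,H,G] q_used=1 → run C
t=28: queue=[C,H,G] q_used=2 → run C
t=29: queue=[H,G,C] q_used=0 → run H
t=30: queue=[H,G,C] q_used=1 → run H
t=31: queue=[H,G,C] q_used=2 → run H
t=32: queue=[G,C] q_used=0 → run G
t=33: queue=[C] q_used=0 → run C
t=34: queue=[C] q_used=1 → run C
t=35: (idle)
t=36: (idle)
t=37: (idle)
t=38: (idle)
t=39: (idle)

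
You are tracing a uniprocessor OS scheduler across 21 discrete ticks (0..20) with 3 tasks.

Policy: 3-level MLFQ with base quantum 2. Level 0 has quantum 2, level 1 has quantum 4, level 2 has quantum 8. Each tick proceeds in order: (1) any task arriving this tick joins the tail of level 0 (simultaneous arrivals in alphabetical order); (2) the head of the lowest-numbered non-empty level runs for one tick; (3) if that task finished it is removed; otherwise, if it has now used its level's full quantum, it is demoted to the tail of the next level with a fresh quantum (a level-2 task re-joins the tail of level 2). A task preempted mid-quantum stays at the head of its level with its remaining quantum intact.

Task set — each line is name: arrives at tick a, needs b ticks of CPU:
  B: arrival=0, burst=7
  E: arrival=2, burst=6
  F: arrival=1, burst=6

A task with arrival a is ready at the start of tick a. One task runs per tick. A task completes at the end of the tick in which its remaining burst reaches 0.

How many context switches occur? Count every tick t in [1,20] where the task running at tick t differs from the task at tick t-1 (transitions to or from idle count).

t=0: L0/L1/L2 = B/-/- → run B
t=1: L0/L1/L2 = BF/-/- → run B
t=2: L0/L1/L2 = FE/B/- → run F
t=3: L0/L1/L2 = FE/B/- → run F
t=4: L0/L1/L2 = E/BF/- → run E
t=5: L0/L1/L2 = E/BF/- → run E
t=6: L0/L1/L2 = -/BFE/- → run B
t=7: L0/L1/L2 = -/BFE/- → run B
t=8: L0/L1/L2 = -/BFE/- → run B
t=9: L0/L1/L2 = -/BFE/- → run B
t=10: L0/L1/L2 = -/FE/B → run F
t=11: L0/L1/L2 = -/FE/B → run F
t=12: L0/L1/L2 = -/FE/B → run F
t=13: L0/L1/L2 = -/FE/B → run F
t=14: L0/L1/L2 = -/E/B → run E
t=15: L0/L1/L2 = -/E/B → run E
t=16: L0/L1/L2 = -/E/B → run E
t=17: L0/L1/L2 = -/E/B → run E
t=18: L0/L1/L2 = -/-/B → run B
t=19: (idle)
t=20: (idle)

context switches = 7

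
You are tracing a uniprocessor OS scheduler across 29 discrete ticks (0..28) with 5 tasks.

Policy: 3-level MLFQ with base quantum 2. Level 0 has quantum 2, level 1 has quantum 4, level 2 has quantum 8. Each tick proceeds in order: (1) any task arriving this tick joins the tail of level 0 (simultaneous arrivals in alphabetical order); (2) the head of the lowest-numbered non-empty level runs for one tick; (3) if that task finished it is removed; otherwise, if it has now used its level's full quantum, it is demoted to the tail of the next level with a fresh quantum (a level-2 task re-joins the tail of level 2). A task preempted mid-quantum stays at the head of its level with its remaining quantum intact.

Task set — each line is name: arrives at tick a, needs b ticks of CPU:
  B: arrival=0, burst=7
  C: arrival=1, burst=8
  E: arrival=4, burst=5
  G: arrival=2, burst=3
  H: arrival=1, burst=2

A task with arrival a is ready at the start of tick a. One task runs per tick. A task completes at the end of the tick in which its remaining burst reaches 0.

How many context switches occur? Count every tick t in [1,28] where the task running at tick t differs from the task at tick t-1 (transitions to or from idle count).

t=0: L0/L1/L2 = B/-/- → run B
t=1: L0/L1/L2 = BCH/-/- → run B
t=2: L0/L1/L2 = CHG/B/- → run C
t=3: L0/L1/L2 = CHG/B/- → run C
t=4: L0/L1/L2 = HGE/BC/- → run H
t=5: L0/L1/L2 = HGE/BC/- → run H
t=6: L0/L1/L2 = GE/BC/- → run G
t=7: L0/L1/L2 = GE/BC/- → run G
t=8: L0/L1/L2 = E/BCG/- → run E
t=9: L0/L1/L2 = E/BCG/- → run E
t=10: L0/L1/L2 = -/BCGE/- → run B
t=11: L0/L1/L2 = -/BCGE/- → run B
t=12: L0/L1/L2 = -/BCGE/- → run B
t=13: L0/L1/L2 = -/BCGE/- → run B
t=14: L0/L1/L2 = -/CGE/B → run C
t=15: L0/L1/L2 = -/CGE/B → run C
t=16: L0/L1/L2 = -/CGE/B → run C
t=17: L0/L1/L2 = -/CGE/B → run C
t=18: L0/L1/L2 = -/GE/BC → run G
t=19: L0/L1/L2 = -/E/BC → run E
t=20: L0/L1/L2 = -/E/BC → run E
t=21: L0/L1/L2 = -/E/BC → run E
t=22: L0/L1/L2 = -/-/BC → run B
t=23: L0/L1/L2 = -/-/C → run C
t=24: L0/L1/L2 = -/-/C → run C
t=25: (idle)
t=26: (idle)
t=27: (idle)
t=28: (idle)

context switches = 11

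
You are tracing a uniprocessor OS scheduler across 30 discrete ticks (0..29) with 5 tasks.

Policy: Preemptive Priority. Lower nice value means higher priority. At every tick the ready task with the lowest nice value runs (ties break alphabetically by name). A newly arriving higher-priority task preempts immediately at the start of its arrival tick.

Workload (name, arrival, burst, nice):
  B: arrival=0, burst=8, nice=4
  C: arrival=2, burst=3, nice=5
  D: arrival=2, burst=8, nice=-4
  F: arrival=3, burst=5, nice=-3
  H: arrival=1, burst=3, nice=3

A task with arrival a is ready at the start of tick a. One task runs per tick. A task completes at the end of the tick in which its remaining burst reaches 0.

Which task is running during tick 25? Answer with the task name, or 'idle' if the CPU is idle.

running at tick 25 = C

t=0: ready={B} → run B
t=1: ready={B,H} → run H
t=2: ready={B,C,D,H} → run D
t=3: ready={B,C,D,F,H} → run D
t=4: ready={B,C,D,F,H} → run D
t=5: ready={B,C,D,F,H} → run D
t=6: ready={B,C,D,F,H} → run D
t=7: ready={B,C,D,F,H} → run D
t=8: ready={B,C,D,F,H} → run D
t=9: ready={B,C,D,F,H} → run D
t=10: ready={B,C,F,H} → run F
t=11: ready={B,C,F,H} → run F
t=12: ready={B,C,F,H} → run F
t=13: ready={B,C,F,H} → run F
t=14: ready={B,C,F,H} → run F
t=15: ready={B,C,H} → run H
t=16: ready={B,C,H} → run H
t=17: ready={B,C} → run B
t=18: ready={B,C} → run B
t=19: ready={B,C} → run B
t=20: ready={B,C} → run B
t=21: ready={B,C} → run B
t=22: ready={B,C} → run B
t=23: ready={B,C} → run B
t=24: ready={C} → run C
t=25: ready={C} → run C
t=26: ready={C} → run C
t=27: (idle)
t=28: (idle)
t=29: (idle)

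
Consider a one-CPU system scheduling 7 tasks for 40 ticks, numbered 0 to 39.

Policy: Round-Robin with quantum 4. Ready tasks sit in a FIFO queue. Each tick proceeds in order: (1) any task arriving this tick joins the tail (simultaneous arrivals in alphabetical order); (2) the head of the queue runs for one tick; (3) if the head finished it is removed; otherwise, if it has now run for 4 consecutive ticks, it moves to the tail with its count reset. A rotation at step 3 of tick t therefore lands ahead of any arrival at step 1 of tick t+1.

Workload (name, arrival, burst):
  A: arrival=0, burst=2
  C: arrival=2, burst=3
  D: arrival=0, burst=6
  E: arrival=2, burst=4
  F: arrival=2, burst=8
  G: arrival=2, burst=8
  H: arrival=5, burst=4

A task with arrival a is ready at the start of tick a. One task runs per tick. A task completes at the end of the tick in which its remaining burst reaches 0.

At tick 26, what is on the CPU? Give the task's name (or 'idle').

t=0: queue=[A,D] q_used=0 → run A
t=1: queue=[A,D] q_used=1 → run A
t=2: queue=[D,C,E,F,G] q_used=0 → run D
t=3: queue=[D,C,E,F,G] q_used=1 → run D
t=4: queue=[D,C,E,F,G] q_used=2 → run D
t=5: queue=[D,C,E,F,G,H] q_used=3 → run D
t=6: queue=[C,E,F,G,H,D] q_used=0 → run C
t=7: queue=[C,E,F,G,H,D] q_used=1 → run C
t=8: queue=[C,E,F,G,H,D] q_used=2 → run C
t=9: queue=[E,F,G,H,D] q_used=0 → run E
t=10: queue=[E,F,G,H,D] q_used=1 → run E
t=11: queue=[E,F,G,H,D] q_used=2 → run E
t=12: queue=[E,F,G,H,D] q_used=3 → run E
t=13: queue=[F,G,H,D] q_used=0 → run F
t=14: queue=[F,G,H,D] q_used=1 → run F
t=15: queue=[F,G,H,D] q_used=2 → run F
t=16: queue=[F,G,H,D] q_used=3 → run F
t=17: queue=[G,H,D,F] q_used=0 → run G
t=18: queue=[G,H,D,F] q_used=1 → run G
t=19: queue=[G,H,D,F] q_used=2 → run G
t=20: queue=[G,H,D,F] q_used=3 → run G
t=21: queue=[H,D,F,G] q_used=0 → run H
t=22: queue=[H,D,F,G] q_used=1 → run H
t=23: queue=[H,D,F,G] q_used=2 → run H
t=24: queue=[H,D,F,G] q_used=3 → run H
t=25: queue=[D,F,G] q_used=0 → run D
t=26: queue=[D,F,G] q_used=1 → run D
t=27: queue=[F,G] q_used=0 → run F
t=28: queue=[F,G] q_used=1 → run F
t=29: queue=[F,G] q_used=2 → run F
t=30: queue=[F,G] q_used=3 → run F
t=31: queue=[G] q_used=0 → run G
t=32: queue=[G] q_used=1 → run G
t=33: queue=[G] q_used=2 → run G
t=34: queue=[G] q_used=3 → run G
t=35: (idle)
t=36: (idle)
t=37: (idle)
t=38: (idle)
t=39: (idle)

running at tick 26 = D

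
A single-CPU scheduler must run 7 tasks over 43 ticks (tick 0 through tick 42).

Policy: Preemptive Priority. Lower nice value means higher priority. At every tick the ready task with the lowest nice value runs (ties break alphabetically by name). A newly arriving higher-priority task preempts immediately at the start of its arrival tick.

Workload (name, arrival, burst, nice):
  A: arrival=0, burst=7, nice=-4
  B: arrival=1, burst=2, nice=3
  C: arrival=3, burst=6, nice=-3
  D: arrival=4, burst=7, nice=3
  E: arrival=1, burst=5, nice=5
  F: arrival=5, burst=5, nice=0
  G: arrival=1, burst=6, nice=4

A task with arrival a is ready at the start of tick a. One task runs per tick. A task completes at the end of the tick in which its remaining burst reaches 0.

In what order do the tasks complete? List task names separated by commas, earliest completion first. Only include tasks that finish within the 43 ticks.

completion order = A, C, F, B, D, G, E

t=0: ready={A} → run A
t=1: ready={A,B,E,G} → run A
t=2: ready={A,B,E,G} → run A
t=3: ready={A,B,C,E,G} → run A
t=4: ready={A,B,C,D,E,G} → run A
t=5: ready={A,B,C,D,E,F,G} → run A
t=6: ready={A,B,C,D,E,F,G} → run A
t=7: ready={B,C,D,E,F,G} → run C
t=8: ready={B,C,D,E,F,G} → run C
t=9: ready={B,C,D,E,F,G} → run C
t=10: ready={B,C,D,E,F,G} → run C
t=11: ready={B,C,D,E,F,G} → run C
t=12: ready={B,C,D,E,F,G} → run C
t=13: ready={B,D,E,F,G} → run F
t=14: ready={B,D,E,F,G} → run F
t=15: ready={B,D,E,F,G} → run F
t=16: ready={B,D,E,F,G} → run F
t=17: ready={B,D,E,F,G} → run F
t=18: ready={B,D,E,G} → run B
t=19: ready={B,D,E,G} → run B
t=20: ready={D,E,G} → run D
t=21: ready={D,E,G} → run D
t=22: ready={D,E,G} → run D
t=23: ready={D,E,G} → run D
t=24: ready={D,E,G} → run D
t=25: ready={D,E,G} → run D
t=26: ready={D,E,G} → run D
t=27: ready={E,G} → run G
t=28: ready={E,G} → run G
t=29: ready={E,G} → run G
t=30: ready={E,G} → run G
t=31: ready={E,G} → run G
t=32: ready={E,G} → run G
t=33: ready={E} → run E
t=34: ready={E} → run E
t=35: ready={E} → run E
t=36: ready={E} → run E
t=37: ready={E} → run E
t=38: (idle)
t=39: (idle)
t=40: (idle)
t=41: (idle)
t=42: (idle)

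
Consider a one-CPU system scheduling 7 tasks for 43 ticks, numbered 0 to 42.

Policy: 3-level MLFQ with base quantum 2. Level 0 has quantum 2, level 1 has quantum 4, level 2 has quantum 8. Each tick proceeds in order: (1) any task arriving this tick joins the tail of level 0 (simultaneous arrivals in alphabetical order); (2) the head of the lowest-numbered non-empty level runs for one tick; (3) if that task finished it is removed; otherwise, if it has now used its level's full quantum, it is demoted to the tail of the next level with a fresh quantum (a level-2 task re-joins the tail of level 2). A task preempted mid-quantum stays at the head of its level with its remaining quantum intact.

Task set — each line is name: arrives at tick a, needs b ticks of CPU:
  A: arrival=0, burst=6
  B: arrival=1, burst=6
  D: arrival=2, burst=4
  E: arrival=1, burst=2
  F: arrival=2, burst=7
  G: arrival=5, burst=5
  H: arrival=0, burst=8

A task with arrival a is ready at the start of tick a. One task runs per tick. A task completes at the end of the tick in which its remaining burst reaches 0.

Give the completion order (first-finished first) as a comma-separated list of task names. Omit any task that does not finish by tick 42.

t=0: L0/L1/L2 = AH/-/- → run A
t=1: L0/L1/L2 = AHBE/-/- → run A
t=2: L0/L1/L2 = HBEDF/A/- → run H
t=3: L0/L1/L2 = HBEDF/A/- → run H
t=4: L0/L1/L2 = BEDF/AH/- → run B
t=5: L0/L1/L2 = BEDFG/AH/- → run B
t=6: L0/L1/L2 = EDFG/AHB/- → run E
t=7: L0/L1/L2 = EDFG/AHB/- → run E
t=8: L0/L1/L2 = DFG/AHB/- → run D
t=9: L0/L1/L2 = DFG/AHB/- → run D
t=10: L0/L1/L2 = FG/AHBD/- → run F
t=11: L0/L1/L2 = FG/AHBD/- → run F
t=12: L0/L1/L2 = G/AHBDF/- → run G
t=13: L0/L1/L2 = G/AHBDF/- → run G
t=14: L0/L1/L2 = -/AHBDFG/- → run A
t=15: L0/L1/L2 = -/AHBDFG/- → run A
t=16: L0/L1/L2 = -/AHBDFG/- → run A
t=17: L0/L1/L2 = -/AHBDFG/- → run A
t=18: L0/L1/L2 = -/HBDFG/- → run H
t=19: L0/L1/L2 = -/HBDFG/- → run H
t=20: L0/L1/L2 = -/HBDFG/- → run H
t=21: L0/L1/L2 = -/HBDFG/- → run H
t=22: L0/L1/L2 = -/BDFG/H → run B
t=23: L0/L1/L2 = -/BDFG/H → run B
t=24: L0/L1/L2 = -/BDFG/H → run B
t=25: L0/L1/L2 = -/BDFG/H → run B
t=26: L0/L1/L2 = -/DFG/H → run D
t=27: L0/L1/L2 = -/DFG/H → run D
t=28: L0/L1/L2 = -/FG/H → run F
t=29: L0/L1/L2 = -/FG/H → run F
t=30: L0/L1/L2 = -/FG/H → run F
t=31: L0/L1/L2 = -/FG/H → run F
t=32: L0/L1/L2 = -/G/HF → run G
t=33: L0/L1/L2 = -/G/HF → run G
t=34: L0/L1/L2 = -/G/HF → run G
t=35: L0/L1/L2 = -/-/HF → run H
t=36: L0/L1/L2 = -/-/HF → run H
t=37: L0/L1/L2 = -/-/F → run F
t=38: (idle)
t=39: (idle)
t=40: (idle)
t=41: (idle)
t=42: (idle)

completion order = E, A, B, D, G, H, F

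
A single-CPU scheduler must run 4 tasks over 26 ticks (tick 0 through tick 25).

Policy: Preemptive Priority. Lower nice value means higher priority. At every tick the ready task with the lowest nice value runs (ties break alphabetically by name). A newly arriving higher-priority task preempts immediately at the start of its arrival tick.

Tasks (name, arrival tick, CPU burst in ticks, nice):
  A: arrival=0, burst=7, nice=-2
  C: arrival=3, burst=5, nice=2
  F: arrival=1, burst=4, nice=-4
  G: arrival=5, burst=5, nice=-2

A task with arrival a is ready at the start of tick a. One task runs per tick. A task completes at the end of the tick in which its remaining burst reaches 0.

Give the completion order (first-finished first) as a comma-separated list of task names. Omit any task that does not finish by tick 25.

t=0: ready={A} → run A
t=1: ready={A,F} → run F
t=2: ready={A,F} → run F
t=3: ready={A,C,F} → run F
t=4: ready={A,C,F} → run F
t=5: ready={A,C,G} → run A
t=6: ready={A,C,G} → run A
t=7: ready={A,C,G} → run A
t=8: ready={A,C,G} → run A
t=9: ready={A,C,G} → run A
t=10: ready={A,C,G} → run A
t=11: ready={C,G} → run G
t=12: ready={C,G} → run G
t=13: ready={C,G} → run G
t=14: ready={C,G} → run G
t=15: ready={C,G} → run G
t=16: ready={C} → run C
t=17: ready={C} → run C
t=18: ready={C} → run C
t=19: ready={C} → run C
t=20: ready={C} → run C
t=21: (idle)
t=22: (idle)
t=23: (idle)
t=24: (idle)
t=25: (idle)

completion order = F, A, G, C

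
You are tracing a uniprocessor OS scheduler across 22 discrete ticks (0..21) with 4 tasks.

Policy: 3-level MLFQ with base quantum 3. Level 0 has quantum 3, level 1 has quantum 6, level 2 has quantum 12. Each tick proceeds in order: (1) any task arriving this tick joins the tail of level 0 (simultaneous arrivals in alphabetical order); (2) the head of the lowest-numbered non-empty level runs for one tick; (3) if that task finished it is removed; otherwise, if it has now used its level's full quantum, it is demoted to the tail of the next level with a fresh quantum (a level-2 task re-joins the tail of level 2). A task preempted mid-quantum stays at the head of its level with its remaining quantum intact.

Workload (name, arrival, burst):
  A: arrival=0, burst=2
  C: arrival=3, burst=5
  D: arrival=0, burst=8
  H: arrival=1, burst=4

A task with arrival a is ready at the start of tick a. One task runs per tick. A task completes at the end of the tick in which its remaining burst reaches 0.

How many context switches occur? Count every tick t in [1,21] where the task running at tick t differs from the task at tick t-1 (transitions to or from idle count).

context switches = 7

t=0: L0/L1/L2 = AD/-/- → run A
t=1: L0/L1/L2 = ADH/-/- → run A
t=2: L0/L1/L2 = DH/-/- → run D
t=3: L0/L1/L2 = DHC/-/- → run D
t=4: L0/L1/L2 = DHC/-/- → run D
t=5: L0/L1/L2 = HC/D/- → run H
t=6: L0/L1/L2 = HC/D/- → run H
t=7: L0/L1/L2 = HC/D/- → run H
t=8: L0/L1/L2 = C/DH/- → run C
t=9: L0/L1/L2 = C/DH/- → run C
t=10: L0/L1/L2 = C/DH/- → run C
t=11: L0/L1/L2 = -/DHC/- → run D
t=12: L0/L1/L2 = -/DHC/- → run D
t=13: L0/L1/L2 = -/DHC/- → run D
t=14: L0/L1/L2 = -/DHC/- → run D
t=15: L0/L1/L2 = -/DHC/- → run D
t=16: L0/L1/L2 = -/HC/- → run H
t=17: L0/L1/L2 = -/C/- → run C
t=18: L0/L1/L2 = -/C/- → run C
t=19: (idle)
t=20: (idle)
t=21: (idle)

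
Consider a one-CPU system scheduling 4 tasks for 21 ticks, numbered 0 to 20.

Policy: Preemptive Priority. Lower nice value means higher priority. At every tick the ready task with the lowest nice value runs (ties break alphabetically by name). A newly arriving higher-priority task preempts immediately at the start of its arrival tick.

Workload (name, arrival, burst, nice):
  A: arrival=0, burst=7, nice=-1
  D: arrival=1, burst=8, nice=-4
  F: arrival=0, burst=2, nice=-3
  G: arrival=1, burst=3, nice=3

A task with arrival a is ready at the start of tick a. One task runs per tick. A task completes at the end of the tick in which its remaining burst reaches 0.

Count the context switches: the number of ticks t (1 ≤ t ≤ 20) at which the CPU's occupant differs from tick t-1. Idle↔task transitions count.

context switches = 5

t=0: ready={A,F} → run F
t=1: ready={A,D,F,G} → run D
t=2: ready={A,D,F,G} → run D
t=3: ready={A,D,F,G} → run D
t=4: ready={A,D,F,G} → run D
t=5: ready={A,D,F,G} → run D
t=6: ready={A,D,F,G} → run D
t=7: ready={A,D,F,G} → run D
t=8: ready={A,D,F,G} → run D
t=9: ready={A,F,G} → run F
t=10: ready={A,G} → run A
t=11: ready={A,G} → run A
t=12: ready={A,G} → run A
t=13: ready={A,G} → run A
t=14: ready={A,G} → run A
t=15: ready={A,G} → run A
t=16: ready={A,G} → run A
t=17: ready={G} → run G
t=18: ready={G} → run G
t=19: ready={G} → run G
t=20: (idle)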